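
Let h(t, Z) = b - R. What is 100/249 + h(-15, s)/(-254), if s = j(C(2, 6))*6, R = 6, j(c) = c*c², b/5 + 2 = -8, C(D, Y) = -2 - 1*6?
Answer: 19672/31623 ≈ 0.62208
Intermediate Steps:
C(D, Y) = -8 (C(D, Y) = -2 - 6 = -8)
b = -50 (b = -10 + 5*(-8) = -10 - 40 = -50)
j(c) = c³
s = -3072 (s = (-8)³*6 = -512*6 = -3072)
h(t, Z) = -56 (h(t, Z) = -50 - 1*6 = -50 - 6 = -56)
100/249 + h(-15, s)/(-254) = 100/249 - 56/(-254) = 100*(1/249) - 56*(-1/254) = 100/249 + 28/127 = 19672/31623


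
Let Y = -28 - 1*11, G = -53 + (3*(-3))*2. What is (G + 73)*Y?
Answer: -78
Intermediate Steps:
G = -71 (G = -53 - 9*2 = -53 - 18 = -71)
Y = -39 (Y = -28 - 11 = -39)
(G + 73)*Y = (-71 + 73)*(-39) = 2*(-39) = -78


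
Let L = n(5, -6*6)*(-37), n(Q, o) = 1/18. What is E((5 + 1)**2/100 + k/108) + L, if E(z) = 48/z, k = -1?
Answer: 2297761/17046 ≈ 134.80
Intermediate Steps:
n(Q, o) = 1/18
L = -37/18 (L = (1/18)*(-37) = -37/18 ≈ -2.0556)
E((5 + 1)**2/100 + k/108) + L = 48/((5 + 1)**2/100 - 1/108) - 37/18 = 48/(6**2*(1/100) - 1*1/108) - 37/18 = 48/(36*(1/100) - 1/108) - 37/18 = 48/(9/25 - 1/108) - 37/18 = 48/(947/2700) - 37/18 = 48*(2700/947) - 37/18 = 129600/947 - 37/18 = 2297761/17046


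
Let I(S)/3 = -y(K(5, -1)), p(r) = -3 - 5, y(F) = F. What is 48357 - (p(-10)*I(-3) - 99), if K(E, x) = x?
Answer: 48480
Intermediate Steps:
p(r) = -8
I(S) = 3 (I(S) = 3*(-1*(-1)) = 3*1 = 3)
48357 - (p(-10)*I(-3) - 99) = 48357 - (-8*3 - 99) = 48357 - (-24 - 99) = 48357 - 1*(-123) = 48357 + 123 = 48480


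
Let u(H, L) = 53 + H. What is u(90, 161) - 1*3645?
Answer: -3502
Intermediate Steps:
u(90, 161) - 1*3645 = (53 + 90) - 1*3645 = 143 - 3645 = -3502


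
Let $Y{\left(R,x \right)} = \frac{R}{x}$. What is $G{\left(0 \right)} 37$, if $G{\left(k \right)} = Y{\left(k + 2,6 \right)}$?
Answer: $\frac{37}{3} \approx 12.333$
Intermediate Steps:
$G{\left(k \right)} = \frac{1}{3} + \frac{k}{6}$ ($G{\left(k \right)} = \frac{k + 2}{6} = \left(2 + k\right) \frac{1}{6} = \frac{1}{3} + \frac{k}{6}$)
$G{\left(0 \right)} 37 = \left(\frac{1}{3} + \frac{1}{6} \cdot 0\right) 37 = \left(\frac{1}{3} + 0\right) 37 = \frac{1}{3} \cdot 37 = \frac{37}{3}$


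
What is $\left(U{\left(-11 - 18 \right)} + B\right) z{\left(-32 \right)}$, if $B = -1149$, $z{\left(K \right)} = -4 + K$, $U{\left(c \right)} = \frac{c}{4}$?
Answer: $41625$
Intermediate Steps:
$U{\left(c \right)} = \frac{c}{4}$ ($U{\left(c \right)} = c \frac{1}{4} = \frac{c}{4}$)
$\left(U{\left(-11 - 18 \right)} + B\right) z{\left(-32 \right)} = \left(\frac{-11 - 18}{4} - 1149\right) \left(-4 - 32\right) = \left(\frac{1}{4} \left(-29\right) - 1149\right) \left(-36\right) = \left(- \frac{29}{4} - 1149\right) \left(-36\right) = \left(- \frac{4625}{4}\right) \left(-36\right) = 41625$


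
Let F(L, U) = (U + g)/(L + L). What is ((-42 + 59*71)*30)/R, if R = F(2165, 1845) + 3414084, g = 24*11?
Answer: 179565100/4927661943 ≈ 0.036440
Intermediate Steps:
g = 264
F(L, U) = (264 + U)/(2*L) (F(L, U) = (U + 264)/(L + L) = (264 + U)/((2*L)) = (264 + U)*(1/(2*L)) = (264 + U)/(2*L))
R = 14782985829/4330 (R = (1/2)*(264 + 1845)/2165 + 3414084 = (1/2)*(1/2165)*2109 + 3414084 = 2109/4330 + 3414084 = 14782985829/4330 ≈ 3.4141e+6)
((-42 + 59*71)*30)/R = ((-42 + 59*71)*30)/(14782985829/4330) = ((-42 + 4189)*30)*(4330/14782985829) = (4147*30)*(4330/14782985829) = 124410*(4330/14782985829) = 179565100/4927661943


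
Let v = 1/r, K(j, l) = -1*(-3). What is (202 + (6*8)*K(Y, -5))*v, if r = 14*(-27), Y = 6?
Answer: -173/189 ≈ -0.91534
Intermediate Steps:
r = -378
K(j, l) = 3
v = -1/378 (v = 1/(-378) = -1/378 ≈ -0.0026455)
(202 + (6*8)*K(Y, -5))*v = (202 + (6*8)*3)*(-1/378) = (202 + 48*3)*(-1/378) = (202 + 144)*(-1/378) = 346*(-1/378) = -173/189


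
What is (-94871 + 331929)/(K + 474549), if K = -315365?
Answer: 118529/79592 ≈ 1.4892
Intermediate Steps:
(-94871 + 331929)/(K + 474549) = (-94871 + 331929)/(-315365 + 474549) = 237058/159184 = 237058*(1/159184) = 118529/79592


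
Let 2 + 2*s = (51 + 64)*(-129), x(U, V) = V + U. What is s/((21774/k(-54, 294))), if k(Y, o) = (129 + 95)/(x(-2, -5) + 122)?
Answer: -830872/1252005 ≈ -0.66363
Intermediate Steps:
x(U, V) = U + V
k(Y, o) = 224/115 (k(Y, o) = (129 + 95)/((-2 - 5) + 122) = 224/(-7 + 122) = 224/115)
s = -14837/2 (s = -1 + ((51 + 64)*(-129))/2 = -1 + (115*(-129))/2 = -1 + (½)*(-14835) = -1 - 14835/2 = -14837/2 ≈ -7418.5)
s/((21774/k(-54, 294))) = -14837/(2*(21774/(224/115))) = -14837/(2*(21774*(115/224))) = -14837/(2*1252005/112) = -14837/2*112/1252005 = -830872/1252005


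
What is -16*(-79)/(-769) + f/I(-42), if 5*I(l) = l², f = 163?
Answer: -1602961/1356516 ≈ -1.1817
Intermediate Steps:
I(l) = l²/5
-16*(-79)/(-769) + f/I(-42) = -16*(-79)/(-769) + 163/(((⅕)*(-42)²)) = 1264*(-1/769) + 163/(((⅕)*1764)) = -1264/769 + 163/(1764/5) = -1264/769 + 163*(5/1764) = -1264/769 + 815/1764 = -1602961/1356516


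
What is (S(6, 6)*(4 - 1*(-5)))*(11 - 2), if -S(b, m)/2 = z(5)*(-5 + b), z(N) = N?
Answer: -810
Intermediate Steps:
S(b, m) = 50 - 10*b (S(b, m) = -10*(-5 + b) = -2*(-25 + 5*b) = 50 - 10*b)
(S(6, 6)*(4 - 1*(-5)))*(11 - 2) = ((50 - 10*6)*(4 - 1*(-5)))*(11 - 2) = ((50 - 60)*(4 + 5))*9 = -10*9*9 = -90*9 = -810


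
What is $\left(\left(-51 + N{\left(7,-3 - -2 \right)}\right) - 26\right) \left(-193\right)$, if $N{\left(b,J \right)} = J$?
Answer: $15054$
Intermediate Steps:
$\left(\left(-51 + N{\left(7,-3 - -2 \right)}\right) - 26\right) \left(-193\right) = \left(\left(-51 - 1\right) - 26\right) \left(-193\right) = \left(-52 - 26\right) \left(-193\right) = \left(-78\right) \left(-193\right) = 15054$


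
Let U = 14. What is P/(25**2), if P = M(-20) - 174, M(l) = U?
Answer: -32/125 ≈ -0.25600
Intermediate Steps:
M(l) = 14
P = -160 (P = 14 - 174 = -160)
P/(25**2) = -160/(25**2) = -160/625 = -160*1/625 = -32/125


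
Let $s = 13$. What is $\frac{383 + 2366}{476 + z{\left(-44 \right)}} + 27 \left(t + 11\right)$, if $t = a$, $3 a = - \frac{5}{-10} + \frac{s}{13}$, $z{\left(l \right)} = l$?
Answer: $\frac{136885}{432} \approx 316.86$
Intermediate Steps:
$a = \frac{1}{2}$ ($a = \frac{- \frac{5}{-10} + \frac{13}{13}}{3} = \frac{\left(-5\right) \left(- \frac{1}{10}\right) + 13 \cdot \frac{1}{13}}{3} = \frac{\frac{1}{2} + 1}{3} = \frac{1}{3} \cdot \frac{3}{2} = \frac{1}{2} \approx 0.5$)
$t = \frac{1}{2} \approx 0.5$
$\frac{383 + 2366}{476 + z{\left(-44 \right)}} + 27 \left(t + 11\right) = \frac{383 + 2366}{476 - 44} + 27 \left(\frac{1}{2} + 11\right) = \frac{2749}{432} + 27 \cdot \frac{23}{2} = 2749 \cdot \frac{1}{432} + \frac{621}{2} = \frac{2749}{432} + \frac{621}{2} = \frac{136885}{432}$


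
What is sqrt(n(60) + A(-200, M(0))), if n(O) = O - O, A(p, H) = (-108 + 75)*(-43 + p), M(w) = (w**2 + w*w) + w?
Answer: 27*sqrt(11) ≈ 89.549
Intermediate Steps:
M(w) = w + 2*w**2 (M(w) = (w**2 + w**2) + w = 2*w**2 + w = w + 2*w**2)
A(p, H) = 1419 - 33*p (A(p, H) = -33*(-43 + p) = 1419 - 33*p)
n(O) = 0
sqrt(n(60) + A(-200, M(0))) = sqrt(0 + (1419 - 33*(-200))) = sqrt(0 + (1419 + 6600)) = sqrt(0 + 8019) = sqrt(8019) = 27*sqrt(11)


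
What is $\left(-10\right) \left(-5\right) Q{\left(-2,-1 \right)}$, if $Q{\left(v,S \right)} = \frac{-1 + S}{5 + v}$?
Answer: $- \frac{100}{3} \approx -33.333$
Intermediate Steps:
$Q{\left(v,S \right)} = \frac{-1 + S}{5 + v}$
$\left(-10\right) \left(-5\right) Q{\left(-2,-1 \right)} = \left(-10\right) \left(-5\right) \frac{-1 - 1}{5 - 2} = 50 \cdot \frac{1}{3} \left(-2\right) = 50 \left(- \frac{2}{3}\right) = - \frac{100}{3}$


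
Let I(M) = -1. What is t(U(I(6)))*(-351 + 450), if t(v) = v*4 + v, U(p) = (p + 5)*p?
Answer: -1980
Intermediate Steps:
U(p) = p*(5 + p) (U(p) = (5 + p)*p = p*(5 + p))
t(v) = 5*v (t(v) = 4*v + v = 5*v)
t(U(I(6)))*(-351 + 450) = (5*(-(5 - 1)))*(-351 + 450) = (5*(-1*4))*99 = (5*(-4))*99 = -20*99 = -1980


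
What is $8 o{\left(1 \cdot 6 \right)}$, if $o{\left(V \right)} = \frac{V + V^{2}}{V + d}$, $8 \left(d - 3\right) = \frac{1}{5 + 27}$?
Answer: $\frac{86016}{2305} \approx 37.317$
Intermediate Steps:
$d = \frac{769}{256}$ ($d = 3 + \frac{1}{8 \left(5 + 27\right)} = 3 + \frac{1}{8 \cdot 32} = 3 + \frac{1}{8} \cdot \frac{1}{32} = 3 + \frac{1}{256} = \frac{769}{256} \approx 3.0039$)
$o{\left(V \right)} = \frac{V + V^{2}}{\frac{769}{256} + V}$ ($o{\left(V \right)} = \frac{V + V^{2}}{V + \frac{769}{256}} = \frac{V + V^{2}}{\frac{769}{256} + V}$)
$8 o{\left(1 \cdot 6 \right)} = 8 \frac{256 \cdot 1 \cdot 6 \left(1 + 1 \cdot 6\right)}{769 + 256 \cdot 1 \cdot 6} = 8 \cdot 256 \cdot 6 \frac{1}{769 + 256 \cdot 6} \left(1 + 6\right) = 8 \cdot 256 \cdot 6 \frac{1}{769 + 1536} \cdot 7 = 8 \cdot 256 \cdot 6 \cdot \frac{1}{2305} \cdot 7 = 8 \cdot \frac{10752}{2305} = \frac{86016}{2305}$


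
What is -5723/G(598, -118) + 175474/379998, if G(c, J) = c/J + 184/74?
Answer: 2374210614686/1070644365 ≈ 2217.6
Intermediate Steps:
G(c, J) = 92/37 + c/J (G(c, J) = c/J + 184*(1/74) = c/J + 92/37 = 92/37 + c/J)
-5723/G(598, -118) + 175474/379998 = -5723/(92/37 + 598/(-118)) + 175474/379998 = -5723/(92/37 + 598*(-1/118)) + 175474*(1/379998) = -5723/(92/37 - 299/59) + 87737/189999 = -5723/(-5635/2183) + 87737/189999 = -5723*(-2183/5635) + 87737/189999 = 12493309/5635 + 87737/189999 = 2374210614686/1070644365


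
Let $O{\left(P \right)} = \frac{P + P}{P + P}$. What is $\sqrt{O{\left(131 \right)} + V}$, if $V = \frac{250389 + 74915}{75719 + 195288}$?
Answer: $\frac{\sqrt{161604455177}}{271007} \approx 1.4834$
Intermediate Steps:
$O{\left(P \right)} = 1$ ($O{\left(P \right)} = \frac{2 P}{2 P} = 2 P \frac{1}{2 P} = 1$)
$V = \frac{325304}{271007} \approx 1.2004$
$\sqrt{O{\left(131 \right)} + V} = \sqrt{1 + \frac{325304}{271007}} = \sqrt{\frac{596311}{271007}} = \frac{\sqrt{161604455177}}{271007}$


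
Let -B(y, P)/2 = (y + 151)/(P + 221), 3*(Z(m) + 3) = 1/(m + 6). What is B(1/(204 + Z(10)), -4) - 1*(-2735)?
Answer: 5723719161/2093833 ≈ 2733.6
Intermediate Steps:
Z(m) = -3 + 1/(3*(6 + m)) (Z(m) = -3 + 1/(3*(m + 6)) = -3 + 1/(3*(6 + m)))
B(y, P) = -2*(151 + y)/(221 + P) (B(y, P) = -2*(y + 151)/(P + 221) = -2*(151 + y)/(221 + P))
B(1/(204 + Z(10)), -4) - 1*(-2735) = 2*(-151 - 1/(204 + (-53 - 9*10)/(3*(6 + 10))))/(221 - 4) - 1*(-2735) = 2*(-151 - 1/(204 + (⅓)*(-53 - 90)/16))/217 + 2735 = 2*(1/217)*(-151 - 1/(204 + (⅓)*(1/16)*(-143))) + 2735 = 2*(1/217)*(-151 - 1/(204 - 143/48)) + 2735 = 2*(1/217)*(-151 - 1/9649/48) + 2735 = 2*(1/217)*(-151 - 1*48/9649) + 2735 = 2*(1/217)*(-151 - 48/9649) + 2735 = 2*(1/217)*(-1457047/9649) + 2735 = -2914094/2093833 + 2735 = 5723719161/2093833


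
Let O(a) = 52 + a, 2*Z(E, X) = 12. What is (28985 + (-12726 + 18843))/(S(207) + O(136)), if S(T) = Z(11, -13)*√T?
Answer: 1649794/6973 - 157959*√23/6973 ≈ 127.96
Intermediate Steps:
Z(E, X) = 6 (Z(E, X) = (½)*12 = 6)
S(T) = 6*√T
(28985 + (-12726 + 18843))/(S(207) + O(136)) = (28985 + (-12726 + 18843))/(6*√207 + (52 + 136)) = (28985 + 6117)/(6*(3*√23) + 188) = 35102/(18*√23 + 188) = 35102/(188 + 18*√23)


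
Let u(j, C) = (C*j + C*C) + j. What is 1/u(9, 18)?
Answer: 1/495 ≈ 0.0020202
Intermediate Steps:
u(j, C) = j + C² + C*j (u(j, C) = (C*j + C²) + j = (C² + C*j) + j = j + C² + C*j)
1/u(9, 18) = 1/(9 + 18² + 18*9) = 1/(9 + 324 + 162) = 1/495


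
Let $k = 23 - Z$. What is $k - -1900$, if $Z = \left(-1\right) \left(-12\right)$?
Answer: $1911$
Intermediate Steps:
$Z = 12$
$k = 11$ ($k = 23 - 12 = 11$)
$k - -1900 = 11 - -1900 = 11 + 1900 = 1911$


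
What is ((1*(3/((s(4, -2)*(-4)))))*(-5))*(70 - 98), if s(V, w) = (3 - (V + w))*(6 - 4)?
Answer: -105/2 ≈ -52.500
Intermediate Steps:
s(V, w) = 6 - 2*V - 2*w (s(V, w) = (3 + (-V - w))*2 = (3 - V - w)*2 = 6 - 2*V - 2*w)
((1*(3/((s(4, -2)*(-4)))))*(-5))*(70 - 98) = ((1*(3/(((6 - 2*4 - 2*(-2))*(-4)))))*(-5))*(70 - 98) = ((1*(3/(((6 - 8 + 4)*(-4)))))*(-5))*(-28) = ((1*(3/((2*(-4)))))*(-5))*(-28) = ((1*(3/(-8)))*(-5))*(-28) = ((1*(3*(-1/8)))*(-5))*(-28) = ((1*(-3/8))*(-5))*(-28) = -3/8*(-5)*(-28) = (15/8)*(-28) = -105/2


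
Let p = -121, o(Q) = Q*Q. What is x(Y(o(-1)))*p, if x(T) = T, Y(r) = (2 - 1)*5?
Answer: -605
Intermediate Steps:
o(Q) = Q²
Y(r) = 5 (Y(r) = 1*5 = 5)
x(Y(o(-1)))*p = 5*(-121) = -605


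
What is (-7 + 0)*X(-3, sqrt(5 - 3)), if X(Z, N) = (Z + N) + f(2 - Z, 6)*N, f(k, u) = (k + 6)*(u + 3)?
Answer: 21 - 700*sqrt(2) ≈ -968.95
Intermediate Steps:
f(k, u) = (3 + u)*(6 + k) (f(k, u) = (6 + k)*(3 + u) = (3 + u)*(6 + k))
X(Z, N) = N + Z + N*(72 - 9*Z) (X(Z, N) = (Z + N) + (18 + 3*(2 - Z) + 6*6 + (2 - Z)*6)*N = (N + Z) + (18 + (6 - 3*Z) + 36 + (12 - 6*Z))*N = (N + Z) + (72 - 9*Z)*N = (N + Z) + N*(72 - 9*Z) = N + Z + N*(72 - 9*Z))
(-7 + 0)*X(-3, sqrt(5 - 3)) = (-7 + 0)*(sqrt(5 - 3) - 3 - 9*sqrt(5 - 3)*(-8 - 3)) = -7*(sqrt(2) - 3 - 9*sqrt(2)*(-11)) = -7*(sqrt(2) - 3 + 99*sqrt(2)) = -7*(-3 + 100*sqrt(2)) = 21 - 700*sqrt(2)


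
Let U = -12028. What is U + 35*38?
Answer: -10698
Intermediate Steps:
U + 35*38 = -12028 + 35*38 = -12028 + 1330 = -10698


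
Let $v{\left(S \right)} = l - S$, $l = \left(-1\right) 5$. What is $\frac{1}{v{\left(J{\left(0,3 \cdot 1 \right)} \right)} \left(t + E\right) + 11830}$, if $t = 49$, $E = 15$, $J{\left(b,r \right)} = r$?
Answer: $\frac{1}{11318} \approx 8.8355 \cdot 10^{-5}$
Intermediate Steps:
$l = -5$
$v{\left(S \right)} = -5 - S$
$\frac{1}{v{\left(J{\left(0,3 \cdot 1 \right)} \right)} \left(t + E\right) + 11830} = \frac{1}{\left(-5 - 3 \cdot 1\right) \left(49 + 15\right) + 11830} = \frac{1}{\left(-5 - 3\right) 64 + 11830} = \frac{1}{\left(-8\right) 64 + 11830} = \frac{1}{-512 + 11830} = \frac{1}{11318}$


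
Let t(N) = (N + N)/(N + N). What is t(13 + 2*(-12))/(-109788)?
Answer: -1/109788 ≈ -9.1085e-6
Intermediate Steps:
t(N) = 1 (t(N) = (2*N)/((2*N)) = (2*N)*(1/(2*N)) = 1)
t(13 + 2*(-12))/(-109788) = 1/(-109788) = 1*(-1/109788) = -1/109788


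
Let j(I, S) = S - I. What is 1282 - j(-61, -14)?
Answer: 1235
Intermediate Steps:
1282 - j(-61, -14) = 1282 - (-14 - 1*(-61)) = 1282 - (-14 + 61) = 1282 - 1*47 = 1282 - 47 = 1235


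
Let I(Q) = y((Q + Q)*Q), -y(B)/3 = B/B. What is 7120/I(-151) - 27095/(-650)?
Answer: -909343/390 ≈ -2331.6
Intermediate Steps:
y(B) = -3 (y(B) = -3*B/B = -3*1 = -3)
I(Q) = -3
7120/I(-151) - 27095/(-650) = 7120/(-3) - 27095/(-650) = 7120*(-1/3) - 27095*(-1/650) = -7120/3 + 5419/130 = -909343/390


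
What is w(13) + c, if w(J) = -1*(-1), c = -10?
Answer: -9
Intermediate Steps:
w(J) = 1
w(13) + c = 1 - 10 = -9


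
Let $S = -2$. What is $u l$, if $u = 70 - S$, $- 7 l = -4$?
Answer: $\frac{288}{7} \approx 41.143$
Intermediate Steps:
$l = \frac{4}{7}$ ($l = \left(- \frac{1}{7}\right) \left(-4\right) = \frac{4}{7} \approx 0.57143$)
$u = 72$ ($u = 70 - -2 = 70 + 2 = 72$)
$u l = 72 \cdot \frac{4}{7} = \frac{288}{7}$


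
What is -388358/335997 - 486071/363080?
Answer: -304323420427/121993790760 ≈ -2.4946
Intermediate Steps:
-388358/335997 - 486071/363080 = -304323420427/121993790760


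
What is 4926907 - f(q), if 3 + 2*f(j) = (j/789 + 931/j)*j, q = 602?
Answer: 3886782325/789 ≈ 4.9262e+6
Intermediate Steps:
f(j) = -3/2 + j*(931/j + j/789)/2 (f(j) = -3/2 + ((j/789 + 931/j)*j)/2 = -3/2 + ((931/j + j/789)*j)/2 = -3/2 + (j*(931/j + j/789))/2 = -3/2 + j*(931/j + j/789)/2)
4926907 - f(q) = 4926907 - (464 + (1/1578)*602**2) = 4926907 - (464 + (1/1578)*362404) = 4926907 - (464 + 181202/789) = 4926907 - 1*547298/789 = 4926907 - 547298/789 = 3886782325/789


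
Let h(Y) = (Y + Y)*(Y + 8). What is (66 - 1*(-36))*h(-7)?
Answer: -1428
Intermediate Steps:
h(Y) = 2*Y*(8 + Y) (h(Y) = (2*Y)*(8 + Y) = 2*Y*(8 + Y))
(66 - 1*(-36))*h(-7) = (66 - 1*(-36))*(2*(-7)*(8 - 7)) = (66 + 36)*(2*(-7)*1) = 102*(-14) = -1428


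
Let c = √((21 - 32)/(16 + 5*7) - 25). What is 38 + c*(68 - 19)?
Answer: 38 + 49*I*√65586/51 ≈ 38.0 + 246.05*I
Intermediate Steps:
c = I*√65586/51 (c = √(-11/(16 + 35) - 25) = √(-11/51 - 25) = √(-1286/51) = I*√65586/51 ≈ 5.0215*I)
38 + c*(68 - 19) = 38 + (I*√65586/51)*(68 - 19) = 38 + (I*√65586/51)*49 = 38 + 49*I*√65586/51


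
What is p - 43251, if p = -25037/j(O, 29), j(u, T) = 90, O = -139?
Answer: -3917627/90 ≈ -43529.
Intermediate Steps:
p = -25037/90 ≈ -278.19
p - 43251 = -25037/90 - 43251 = -3917627/90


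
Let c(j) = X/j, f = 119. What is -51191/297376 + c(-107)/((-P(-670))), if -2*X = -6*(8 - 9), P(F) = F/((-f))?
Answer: -1888023011/10659442720 ≈ -0.17712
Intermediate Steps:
P(F) = -F/119 (P(F) = F/((-1*119)) = F/(-119) = F*(-1/119) = -F/119)
X = -3 (X = -(-3)*(8 - 9) = -(-3)*(-1) = -½*6 = -3)
c(j) = -3/j
-51191/297376 + c(-107)/((-P(-670))) = -51191/297376 + (-3/(-107))/((-(-1)*(-670)/119)) = -51191*1/297376 + (-3*(-1/107))/((-1*670/119)) = -51191/297376 + 3/(107*(-670/119)) = -51191/297376 + (3/107)*(-119/670) = -51191/297376 - 357/71690 = -1888023011/10659442720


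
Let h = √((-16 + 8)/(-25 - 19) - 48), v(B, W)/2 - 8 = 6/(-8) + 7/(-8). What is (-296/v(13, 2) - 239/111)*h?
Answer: -15957*I*√5786/6919 ≈ -175.43*I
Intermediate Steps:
v(B, W) = 51/4 (v(B, W) = 16 + 2*(6/(-8) + 7/(-8)) = 16 + 2*(6*(-⅛) + 7*(-⅛)) = 16 + 2*(-¾ - 7/8) = 16 + 2*(-13/8) = 16 - 13/4 = 51/4)
h = I*√5786/11 (h = √(-8/(-44) - 48) = √(-8*(-1/44) - 48) = √(2/11 - 48) = √(-526/11) = I*√5786/11 ≈ 6.9151*I)
(-296/v(13, 2) - 239/111)*h = (-296/51/4 - 239/111)*(I*√5786/11) = (-296*4/51 - 239*1/111)*(I*√5786/11) = (-1184/51 - 239/111)*(I*√5786/11) = -15957*I*√5786/6919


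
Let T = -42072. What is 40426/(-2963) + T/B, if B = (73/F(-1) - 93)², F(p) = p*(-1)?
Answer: -17603717/148150 ≈ -118.82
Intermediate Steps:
F(p) = -p
B = 400 (B = (73/((-1*(-1))) - 93)² = (73/1 - 93)² = (73*1 - 93)² = (73 - 93)² = (-20)² = 400)
40426/(-2963) + T/B = 40426/(-2963) - 42072/400 = 40426*(-1/2963) - 42072*1/400 = -40426/2963 - 5259/50 = -17603717/148150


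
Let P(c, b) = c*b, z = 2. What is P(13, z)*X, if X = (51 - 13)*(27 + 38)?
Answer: 64220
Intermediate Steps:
P(c, b) = b*c
X = 2470 (X = 38*65 = 2470)
P(13, z)*X = (2*13)*2470 = 26*2470 = 64220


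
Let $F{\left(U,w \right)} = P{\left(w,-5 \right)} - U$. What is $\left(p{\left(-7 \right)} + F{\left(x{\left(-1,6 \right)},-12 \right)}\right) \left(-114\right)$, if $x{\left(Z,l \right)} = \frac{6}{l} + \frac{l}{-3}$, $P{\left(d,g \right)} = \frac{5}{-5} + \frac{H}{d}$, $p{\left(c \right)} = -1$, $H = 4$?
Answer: $152$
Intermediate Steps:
$P{\left(d,g \right)} = -1 + \frac{4}{d}$ ($P{\left(d,g \right)} = \frac{5}{-5} + \frac{4}{d} = 5 \left(- \frac{1}{5}\right) + \frac{4}{d} = -1 + \frac{4}{d}$)
$x{\left(Z,l \right)} = \frac{6}{l} - \frac{l}{3}$ ($x{\left(Z,l \right)} = \frac{6}{l} + l \left(- \frac{1}{3}\right) = \frac{6}{l} - \frac{l}{3}$)
$F{\left(U,w \right)} = - U + \frac{4 - w}{w}$ ($F{\left(U,w \right)} = \frac{4 - w}{w} - U = - U + \frac{4 - w}{w}$)
$\left(p{\left(-7 \right)} + F{\left(x{\left(-1,6 \right)},-12 \right)}\right) \left(-114\right) = \left(-1 - \left(1 + 1 - 2 + \frac{1}{3}\right)\right) \left(-114\right) = \left(-1 - \left(- \frac{2}{3} + 1\right)\right) \left(-114\right) = \left(-1 - \frac{1}{3}\right) \left(-114\right) = \left(- \frac{4}{3}\right) \left(-114\right) = 152$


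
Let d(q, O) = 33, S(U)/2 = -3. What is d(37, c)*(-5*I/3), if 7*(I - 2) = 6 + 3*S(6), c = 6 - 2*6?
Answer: -110/7 ≈ -15.714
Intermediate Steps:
S(U) = -6 (S(U) = 2*(-3) = -6)
c = -6 (c = 6 - 12 = -6)
I = 2/7 (I = 2 + (6 + 3*(-6))/7 = 2 + (6 - 18)/7 = 2 + (⅐)*(-12) = 2 - 12/7 = 2/7 ≈ 0.28571)
d(37, c)*(-5*I/3) = 33*(-10/(7*3)) = 33*(-5*2/21) = 33*(-10/21) = -110/7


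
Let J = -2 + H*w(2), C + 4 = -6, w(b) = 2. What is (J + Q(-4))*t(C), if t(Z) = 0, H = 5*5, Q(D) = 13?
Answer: 0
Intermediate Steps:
C = -10 (C = -4 - 6 = -10)
H = 25
J = 48 (J = -2 + 25*2 = -2 + 50 = 48)
(J + Q(-4))*t(C) = (48 + 13)*0 = 61*0 = 0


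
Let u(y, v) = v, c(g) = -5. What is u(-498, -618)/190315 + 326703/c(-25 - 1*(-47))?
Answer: -12435296907/190315 ≈ -65341.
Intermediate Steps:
u(-498, -618)/190315 + 326703/c(-25 - 1*(-47)) = -618/190315 + 326703/(-5) = -618*1/190315 + 326703*(-⅕) = -618/190315 - 326703/5 = -12435296907/190315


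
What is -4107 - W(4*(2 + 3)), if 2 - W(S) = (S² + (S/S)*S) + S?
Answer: -3669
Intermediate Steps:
W(S) = 2 - S² - 2*S (W(S) = 2 - ((S² + (S/S)*S) + S) = 2 - ((S² + 1*S) + S) = 2 - ((S² + S) + S) = 2 - ((S + S²) + S) = 2 - (S² + 2*S) = 2 + (-S² - 2*S) = 2 - S² - 2*S)
-4107 - W(4*(2 + 3)) = -4107 - (2 - (4*(2 + 3))² - 8*(2 + 3)) = -4107 - (2 - (4*5)² - 8*5) = -4107 - (2 - 1*20² - 2*20) = -4107 - (2 - 1*400 - 40) = -4107 - (2 - 400 - 40) = -4107 - 1*(-438) = -4107 + 438 = -3669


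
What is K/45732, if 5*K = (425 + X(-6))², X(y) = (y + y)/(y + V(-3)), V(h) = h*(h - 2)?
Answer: 1615441/2057940 ≈ 0.78498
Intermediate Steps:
V(h) = h*(-2 + h)
X(y) = 2*y/(15 + y) (X(y) = (y + y)/(y - 3*(-2 - 3)) = (2*y)/(y - 3*(-5)) = (2*y)/(y + 15) = (2*y)/(15 + y) = 2*y/(15 + y))
K = 1615441/45 (K = (425 + 2*(-6)/(15 - 6))²/5 = (425 + 2*(-6)/9)²/5 = (425 + 2*(-6)*(⅑))²/5 = (425 - 4/3)²/5 = (1271/3)²/5 = (⅕)*(1615441/9) = 1615441/45 ≈ 35899.)
K/45732 = (1615441/45)/45732 = (1615441/45)*(1/45732) = 1615441/2057940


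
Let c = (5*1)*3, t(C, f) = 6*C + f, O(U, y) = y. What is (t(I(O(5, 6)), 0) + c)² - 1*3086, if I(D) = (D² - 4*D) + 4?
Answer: 9235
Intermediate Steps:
I(D) = 4 + D² - 4*D
t(C, f) = f + 6*C
c = 15 (c = 5*3 = 15)
(t(I(O(5, 6)), 0) + c)² - 1*3086 = ((0 + 6*(4 + 6² - 4*6)) + 15)² - 1*3086 = ((0 + 6*(4 + 36 - 24)) + 15)² - 3086 = ((0 + 6*16) + 15)² - 3086 = ((0 + 96) + 15)² - 3086 = (96 + 15)² - 3086 = 111² - 3086 = 12321 - 3086 = 9235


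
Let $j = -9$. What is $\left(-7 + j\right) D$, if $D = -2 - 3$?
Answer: $80$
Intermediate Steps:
$D = -5$ ($D = -2 - 3 = -5$)
$\left(-7 + j\right) D = \left(-7 - 9\right) \left(-5\right) = \left(-16\right) \left(-5\right) = 80$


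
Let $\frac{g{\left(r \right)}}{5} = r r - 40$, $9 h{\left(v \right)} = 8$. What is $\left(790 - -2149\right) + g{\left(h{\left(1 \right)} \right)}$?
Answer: $\frac{222179}{81} \approx 2742.9$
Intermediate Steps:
$h{\left(v \right)} = \frac{8}{9}$ ($h{\left(v \right)} = \frac{1}{9} \cdot 8 = \frac{8}{9}$)
$g{\left(r \right)} = -200 + 5 r^{2}$ ($g{\left(r \right)} = 5 \left(r r - 40\right) = 5 \left(r^{2} - 40\right) = 5 \left(-40 + r^{2}\right) = -200 + 5 r^{2}$)
$\left(790 - -2149\right) + g{\left(h{\left(1 \right)} \right)} = \left(790 - -2149\right) - \left(200 - 5 \left(\frac{8}{9}\right)^{2}\right) = \left(790 + 2149\right) + \left(-200 + 5 \cdot \frac{64}{81}\right) = 2939 + \left(-200 + \frac{320}{81}\right) = 2939 - \frac{15880}{81} = \frac{222179}{81}$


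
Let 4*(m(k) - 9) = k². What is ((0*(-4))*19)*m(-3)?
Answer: 0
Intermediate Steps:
m(k) = 9 + k²/4
((0*(-4))*19)*m(-3) = ((0*(-4))*19)*(9 + (¼)*(-3)²) = (0*19)*(9 + (¼)*9) = 0*(9 + 9/4) = 0*(45/4) = 0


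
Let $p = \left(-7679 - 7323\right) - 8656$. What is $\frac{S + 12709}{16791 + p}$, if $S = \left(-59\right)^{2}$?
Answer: $- \frac{16190}{6867} \approx -2.3577$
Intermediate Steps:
$p = -23658$ ($p = -15002 - 8656 = -23658$)
$S = 3481$
$\frac{S + 12709}{16791 + p} = \frac{3481 + 12709}{16791 - 23658} = \frac{16190}{-6867} = 16190 \left(- \frac{1}{6867}\right) = - \frac{16190}{6867}$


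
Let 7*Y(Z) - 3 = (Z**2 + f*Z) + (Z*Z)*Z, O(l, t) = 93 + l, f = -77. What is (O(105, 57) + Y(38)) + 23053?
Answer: 216150/7 ≈ 30879.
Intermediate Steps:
Y(Z) = 3/7 - 11*Z + Z**2/7 + Z**3/7 (Y(Z) = 3/7 + ((Z**2 - 77*Z) + (Z*Z)*Z)/7 = 3/7 + ((Z**2 - 77*Z) + Z**2*Z)/7 = 3/7 + ((Z**2 - 77*Z) + Z**3)/7 = 3/7 + (Z**2 + Z**3 - 77*Z)/7 = 3/7 + (-11*Z + Z**2/7 + Z**3/7) = 3/7 - 11*Z + Z**2/7 + Z**3/7)
(O(105, 57) + Y(38)) + 23053 = ((93 + 105) + (3/7 - 11*38 + (1/7)*38**2 + (1/7)*38**3)) + 23053 = (198 + (3/7 - 418 + (1/7)*1444 + (1/7)*54872)) + 23053 = (198 + (3/7 - 418 + 1444/7 + 54872/7)) + 23053 = (198 + 53393/7) + 23053 = 54779/7 + 23053 = 216150/7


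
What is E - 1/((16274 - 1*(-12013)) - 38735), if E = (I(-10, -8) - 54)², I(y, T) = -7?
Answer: 38877009/10448 ≈ 3721.0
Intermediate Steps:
E = 3721 (E = (-7 - 54)² = (-61)² = 3721)
E - 1/((16274 - 1*(-12013)) - 38735) = 3721 - 1/((16274 - 1*(-12013)) - 38735) = 3721 - 1/((16274 + 12013) - 38735) = 3721 - 1/(28287 - 38735) = 3721 - 1/(-10448) = 3721 - 1*(-1/10448) = 3721 + 1/10448 = 38877009/10448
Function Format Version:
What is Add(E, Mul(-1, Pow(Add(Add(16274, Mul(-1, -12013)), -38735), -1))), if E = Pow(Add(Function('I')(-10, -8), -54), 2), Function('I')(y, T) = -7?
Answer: Rational(38877009, 10448) ≈ 3721.0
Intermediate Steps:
E = 3721 (E = Pow(Add(-7, -54), 2) = Pow(-61, 2) = 3721)
Add(E, Mul(-1, Pow(Add(Add(16274, Mul(-1, -12013)), -38735), -1))) = Add(3721, Mul(-1, Pow(Add(Add(16274, Mul(-1, -12013)), -38735), -1))) = Add(3721, Mul(-1, Pow(Add(Add(16274, 12013), -38735), -1))) = Add(3721, Mul(-1, Pow(Add(28287, -38735), -1))) = Add(3721, Mul(-1, Pow(-10448, -1))) = Add(3721, Mul(-1, Rational(-1, 10448))) = Add(3721, Rational(1, 10448)) = Rational(38877009, 10448)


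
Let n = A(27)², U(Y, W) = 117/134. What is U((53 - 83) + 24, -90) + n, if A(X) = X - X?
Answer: 117/134 ≈ 0.87313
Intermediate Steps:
A(X) = 0
U(Y, W) = 117/134 (U(Y, W) = 117*(1/134) = 117/134)
n = 0 (n = 0² = 0)
U((53 - 83) + 24, -90) + n = 117/134 + 0 = 117/134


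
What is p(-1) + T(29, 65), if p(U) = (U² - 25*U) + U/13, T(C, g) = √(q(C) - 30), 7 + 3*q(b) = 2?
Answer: 337/13 + I*√285/3 ≈ 25.923 + 5.6273*I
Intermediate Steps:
q(b) = -5/3 (q(b) = -7/3 + (⅓)*2 = -7/3 + ⅔ = -5/3)
T(C, g) = I*√285/3 (T(C, g) = √(-5/3 - 30) = √(-95/3) = I*√285/3)
p(U) = U² - 324*U/13 (p(U) = (U² - 25*U) + U*(1/13) = (U² - 25*U) + U/13 = U² - 324*U/13)
p(-1) + T(29, 65) = (1/13)*(-1)*(-324 + 13*(-1)) + I*√285/3 = (1/13)*(-1)*(-324 - 13) + I*√285/3 = (1/13)*(-1)*(-337) + I*√285/3 = 337/13 + I*√285/3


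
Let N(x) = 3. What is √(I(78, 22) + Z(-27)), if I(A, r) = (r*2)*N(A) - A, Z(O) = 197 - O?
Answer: √278 ≈ 16.673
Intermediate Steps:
I(A, r) = -A + 6*r (I(A, r) = (r*2)*3 - A = (2*r)*3 - A = 6*r - A = -A + 6*r)
√(I(78, 22) + Z(-27)) = √((-1*78 + 6*22) + (197 - 1*(-27))) = √((-78 + 132) + (197 + 27)) = √(54 + 224) = √278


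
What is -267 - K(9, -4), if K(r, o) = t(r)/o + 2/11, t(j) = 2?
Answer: -5867/22 ≈ -266.68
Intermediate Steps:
K(r, o) = 2/11 + 2/o (K(r, o) = 2/o + 2/11 = 2/11 + 2/o)
-267 - K(9, -4) = -267 - (2/11 + 2/(-4)) = -267 - (2/11 + 2*(-¼)) = -267 - (2/11 - ½) = -267 - 1*(-7/22) = -267 + 7/22 = -5867/22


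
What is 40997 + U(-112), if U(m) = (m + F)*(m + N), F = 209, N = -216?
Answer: 9181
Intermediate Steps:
U(m) = (-216 + m)*(209 + m) (U(m) = (m + 209)*(m - 216) = (209 + m)*(-216 + m) = (-216 + m)*(209 + m))
40997 + U(-112) = 40997 + (-45144 + (-112)**2 - 7*(-112)) = 40997 + (-45144 + 12544 + 784) = 40997 - 31816 = 9181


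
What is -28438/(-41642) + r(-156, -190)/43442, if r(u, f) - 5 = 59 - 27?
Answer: 618472175/904505882 ≈ 0.68377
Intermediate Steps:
r(u, f) = 37 (r(u, f) = 5 + (59 - 27) = 5 + 32 = 37)
-28438/(-41642) + r(-156, -190)/43442 = -28438/(-41642) + 37/43442 = -28438*(-1/41642) + 37*(1/43442) = 14219/20821 + 37/43442 = 618472175/904505882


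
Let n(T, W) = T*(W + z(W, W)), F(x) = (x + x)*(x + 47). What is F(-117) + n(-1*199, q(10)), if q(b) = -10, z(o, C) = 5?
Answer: 17375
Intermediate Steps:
F(x) = 2*x*(47 + x) (F(x) = (2*x)*(47 + x) = 2*x*(47 + x))
n(T, W) = T*(5 + W) (n(T, W) = T*(W + 5) = T*(5 + W))
F(-117) + n(-1*199, q(10)) = 2*(-117)*(47 - 117) + (-1*199)*(5 - 10) = 2*(-117)*(-70) - 199*(-5) = 16380 + 995 = 17375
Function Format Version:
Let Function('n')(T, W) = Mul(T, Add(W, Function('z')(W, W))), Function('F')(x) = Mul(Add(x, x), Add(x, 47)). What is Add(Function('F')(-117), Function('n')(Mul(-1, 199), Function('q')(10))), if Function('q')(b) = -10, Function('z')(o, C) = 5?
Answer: 17375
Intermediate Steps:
Function('F')(x) = Mul(2, x, Add(47, x)) (Function('F')(x) = Mul(Mul(2, x), Add(47, x)) = Mul(2, x, Add(47, x)))
Function('n')(T, W) = Mul(T, Add(5, W)) (Function('n')(T, W) = Mul(T, Add(W, 5)) = Mul(T, Add(5, W)))
Add(Function('F')(-117), Function('n')(Mul(-1, 199), Function('q')(10))) = Add(Mul(2, -117, Add(47, -117)), Mul(Mul(-1, 199), Add(5, -10))) = Add(Mul(2, -117, -70), Mul(-199, -5)) = Add(16380, 995) = 17375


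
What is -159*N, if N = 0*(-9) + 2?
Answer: -318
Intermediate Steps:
N = 2 (N = 0 + 2 = 2)
-159*N = -159*2 = -318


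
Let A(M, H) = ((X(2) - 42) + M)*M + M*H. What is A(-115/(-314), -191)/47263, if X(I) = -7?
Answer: -8653175/4659942748 ≈ -0.0018569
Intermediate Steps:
A(M, H) = H*M + M*(-49 + M) (A(M, H) = ((-7 - 42) + M)*M + M*H = (-49 + M)*M + H*M = M*(-49 + M) + H*M = H*M + M*(-49 + M))
A(-115/(-314), -191)/47263 = ((-115/(-314))*(-49 - 191 - 115/(-314)))/47263 = ((-115*(-1/314))*(-49 - 191 - 115*(-1/314)))*(1/47263) = (115*(-49 - 191 + 115/314)/314)*(1/47263) = ((115/314)*(-75245/314))*(1/47263) = -8653175/98596*1/47263 = -8653175/4659942748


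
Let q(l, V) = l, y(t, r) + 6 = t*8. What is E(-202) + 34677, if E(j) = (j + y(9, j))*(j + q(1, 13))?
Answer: 62013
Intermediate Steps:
y(t, r) = -6 + 8*t (y(t, r) = -6 + t*8 = -6 + 8*t)
E(j) = (1 + j)*(66 + j) (E(j) = (j + (-6 + 8*9))*(j + 1) = (j + (-6 + 72))*(1 + j) = (j + 66)*(1 + j) = (66 + j)*(1 + j) = (1 + j)*(66 + j))
E(-202) + 34677 = (66 + (-202)² + 67*(-202)) + 34677 = (66 + 40804 - 13534) + 34677 = 27336 + 34677 = 62013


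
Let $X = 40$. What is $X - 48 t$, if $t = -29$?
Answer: $1432$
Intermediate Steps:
$X - 48 t = 40 - -1392 = 40 + 1392 = 1432$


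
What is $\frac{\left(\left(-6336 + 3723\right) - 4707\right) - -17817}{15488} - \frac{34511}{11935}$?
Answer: $- \frac{37202243}{16804480} \approx -2.2138$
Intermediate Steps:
$\frac{\left(\left(-6336 + 3723\right) - 4707\right) - -17817}{15488} - \frac{34511}{11935} = \left(\left(-2613 - 4707\right) + 17817\right) \frac{1}{15488} - \frac{34511}{11935} = \left(-7320 + 17817\right) \frac{1}{15488} - \frac{34511}{11935} = 10497 \cdot \frac{1}{15488} - \frac{34511}{11935} = \frac{10497}{15488} - \frac{34511}{11935} = - \frac{37202243}{16804480}$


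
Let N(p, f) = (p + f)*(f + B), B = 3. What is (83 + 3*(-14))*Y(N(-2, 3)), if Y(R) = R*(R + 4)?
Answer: 2460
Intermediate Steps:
N(p, f) = (3 + f)*(f + p) (N(p, f) = (p + f)*(f + 3) = (f + p)*(3 + f) = (3 + f)*(f + p))
Y(R) = R*(4 + R)
(83 + 3*(-14))*Y(N(-2, 3)) = (83 + 3*(-14))*((3² + 3*3 + 3*(-2) + 3*(-2))*(4 + (3² + 3*3 + 3*(-2) + 3*(-2)))) = (83 - 42)*((9 + 9 - 6 - 6)*(4 + (9 + 9 - 6 - 6))) = 41*(6*(4 + 6)) = 41*(6*10) = 41*60 = 2460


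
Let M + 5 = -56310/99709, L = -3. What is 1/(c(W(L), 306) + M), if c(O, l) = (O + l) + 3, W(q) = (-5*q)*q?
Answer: 99709/25768321 ≈ 0.0038694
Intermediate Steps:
M = -554855/99709 (M = -5 - 56310/99709 = -554855/99709 ≈ -5.5647)
W(q) = -5*q²
c(O, l) = 3 + O + l
1/(c(W(L), 306) + M) = 1/((3 - 5*(-3)² + 306) - 554855/99709) = 1/((3 - 5*9 + 306) - 554855/99709) = 1/((3 - 45 + 306) - 554855/99709) = 1/(264 - 554855/99709) = 1/(25768321/99709) = 99709/25768321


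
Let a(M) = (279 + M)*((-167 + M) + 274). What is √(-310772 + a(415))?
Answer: 2*√12874 ≈ 226.93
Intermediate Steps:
a(M) = (107 + M)*(279 + M) (a(M) = (279 + M)*(107 + M) = (107 + M)*(279 + M))
√(-310772 + a(415)) = √(-310772 + (29853 + 415² + 386*415)) = √(-310772 + (29853 + 172225 + 160190)) = √(-310772 + 362268) = √51496 = 2*√12874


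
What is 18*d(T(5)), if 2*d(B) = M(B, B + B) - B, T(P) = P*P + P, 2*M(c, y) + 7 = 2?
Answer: -585/2 ≈ -292.50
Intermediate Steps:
M(c, y) = -5/2 (M(c, y) = -7/2 + (½)*2 = -7/2 + 1 = -5/2)
T(P) = P + P² (T(P) = P² + P = P + P²)
d(B) = -5/4 - B/2 (d(B) = (-5/2 - B)/2 = -5/4 - B/2)
18*d(T(5)) = 18*(-5/4 - 5*(1 + 5)/2) = 18*(-5/4 - 5*6/2) = 18*(-5/4 - ½*30) = 18*(-5/4 - 15) = 18*(-65/4) = -585/2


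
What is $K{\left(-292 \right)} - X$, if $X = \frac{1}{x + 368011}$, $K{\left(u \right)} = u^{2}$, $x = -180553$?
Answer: $\frac{15983418911}{187458} \approx 85264.0$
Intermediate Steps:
$X = \frac{1}{187458}$ ($X = \frac{1}{-180553 + 368011} = \frac{1}{187458} \approx 5.3345 \cdot 10^{-6}$)
$K{\left(-292 \right)} - X = \left(-292\right)^{2} - \frac{1}{187458} = 85264 - \frac{1}{187458} = \frac{15983418911}{187458}$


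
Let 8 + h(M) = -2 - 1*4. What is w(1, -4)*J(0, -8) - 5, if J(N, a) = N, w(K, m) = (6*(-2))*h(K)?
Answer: -5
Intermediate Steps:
h(M) = -14 (h(M) = -8 + (-2 - 1*4) = -8 + (-2 - 4) = -8 - 6 = -14)
w(K, m) = 168 (w(K, m) = (6*(-2))*(-14) = -12*(-14) = 168)
w(1, -4)*J(0, -8) - 5 = 168*0 - 5 = 0 - 5 = -5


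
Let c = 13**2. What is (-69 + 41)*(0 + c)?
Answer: -4732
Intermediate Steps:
c = 169
(-69 + 41)*(0 + c) = (-69 + 41)*(0 + 169) = -28*169 = -4732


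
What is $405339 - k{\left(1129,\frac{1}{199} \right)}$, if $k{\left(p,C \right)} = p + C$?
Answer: $\frac{80437789}{199} \approx 4.0421 \cdot 10^{5}$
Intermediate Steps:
$k{\left(p,C \right)} = C + p$
$405339 - k{\left(1129,\frac{1}{199} \right)} = 405339 - \left(\frac{1}{199} + 1129\right) = 405339 - \frac{224672}{199} = \frac{80437789}{199}$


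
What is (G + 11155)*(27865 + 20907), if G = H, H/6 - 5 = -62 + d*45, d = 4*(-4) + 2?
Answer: 343013476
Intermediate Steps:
d = -14 (d = -16 + 2 = -14)
H = -4122 (H = 30 + 6*(-62 - 14*45) = 30 + 6*(-62 - 630) = 30 + 6*(-692) = 30 - 4152 = -4122)
G = -4122
(G + 11155)*(27865 + 20907) = (-4122 + 11155)*(27865 + 20907) = 7033*48772 = 343013476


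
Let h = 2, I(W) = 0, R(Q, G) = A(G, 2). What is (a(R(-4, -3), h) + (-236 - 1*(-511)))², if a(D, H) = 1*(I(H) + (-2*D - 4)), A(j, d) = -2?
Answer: 75625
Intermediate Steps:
R(Q, G) = -2
a(D, H) = -4 - 2*D (a(D, H) = 1*(0 + (-2*D - 4)) = 1*(0 + (-4 - 2*D)) = 1*(-4 - 2*D) = -4 - 2*D)
(a(R(-4, -3), h) + (-236 - 1*(-511)))² = ((-4 - 2*(-2)) + (-236 - 1*(-511)))² = ((-4 + 4) + (-236 + 511))² = (0 + 275)² = 275² = 75625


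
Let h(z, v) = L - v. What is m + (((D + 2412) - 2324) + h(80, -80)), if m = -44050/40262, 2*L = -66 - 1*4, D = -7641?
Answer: -151165573/20131 ≈ -7509.1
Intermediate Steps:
L = -35 (L = (-66 - 1*4)/2 = (-66 - 4)/2 = (1/2)*(-70) = -35)
h(z, v) = -35 - v
m = -22025/20131 (m = -44050*1/40262 = -22025/20131 ≈ -1.0941)
m + (((D + 2412) - 2324) + h(80, -80)) = -22025/20131 + (((-7641 + 2412) - 2324) + (-35 - 1*(-80))) = -22025/20131 + ((-5229 - 2324) + (-35 + 80)) = -22025/20131 + (-7553 + 45) = -22025/20131 - 7508 = -151165573/20131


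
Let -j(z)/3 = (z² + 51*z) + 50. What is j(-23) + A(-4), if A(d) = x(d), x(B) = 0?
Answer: 1782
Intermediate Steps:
A(d) = 0
j(z) = -150 - 153*z - 3*z² (j(z) = -3*((z² + 51*z) + 50) = -3*(50 + z² + 51*z) = -150 - 153*z - 3*z²)
j(-23) + A(-4) = (-150 - 153*(-23) - 3*(-23)²) + 0 = (-150 + 3519 - 3*529) + 0 = (-150 + 3519 - 1587) + 0 = 1782 + 0 = 1782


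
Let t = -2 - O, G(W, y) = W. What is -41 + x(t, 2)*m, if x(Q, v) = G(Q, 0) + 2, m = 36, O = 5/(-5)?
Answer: -5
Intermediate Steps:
O = -1 (O = 5*(-⅕) = -1)
t = -1 (t = -2 - 1*(-1) = -2 + 1 = -1)
x(Q, v) = 2 + Q (x(Q, v) = Q + 2 = 2 + Q)
-41 + x(t, 2)*m = -41 + (2 - 1)*36 = -41 + 1*36 = -41 + 36 = -5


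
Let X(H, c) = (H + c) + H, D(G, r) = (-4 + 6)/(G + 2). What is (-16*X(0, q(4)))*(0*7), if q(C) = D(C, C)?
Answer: 0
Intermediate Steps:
D(G, r) = 2/(2 + G)
q(C) = 2/(2 + C)
X(H, c) = c + 2*H
(-16*X(0, q(4)))*(0*7) = (-16*(2/(2 + 4) + 2*0))*(0*7) = -16*(2/6 + 0)*0 = -16*(2*(⅙) + 0)*0 = -16*(⅓ + 0)*0 = -16*⅓*0 = -16/3*0 = 0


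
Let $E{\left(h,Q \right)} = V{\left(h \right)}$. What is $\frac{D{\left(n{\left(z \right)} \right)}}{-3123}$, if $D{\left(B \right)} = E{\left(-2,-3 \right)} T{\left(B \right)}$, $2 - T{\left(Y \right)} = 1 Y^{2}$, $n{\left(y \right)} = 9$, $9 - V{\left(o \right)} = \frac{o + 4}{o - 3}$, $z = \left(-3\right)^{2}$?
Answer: $\frac{3713}{15615} \approx 0.23778$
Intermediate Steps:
$z = 9$
$V{\left(o \right)} = 9 - \frac{4 + o}{-3 + o}$ ($V{\left(o \right)} = 9 - \frac{o + 4}{o - 3} = 9 - \frac{4 + o}{-3 + o}$)
$E{\left(h,Q \right)} = \frac{-31 + 8 h}{-3 + h}$
$T{\left(Y \right)} = 2 - Y^{2}$ ($T{\left(Y \right)} = 2 - 1 Y^{2} = 2 - Y^{2}$)
$D{\left(B \right)} = \frac{94}{5} - \frac{47 B^{2}}{5}$ ($D{\left(B \right)} = \frac{-31 + 8 \left(-2\right)}{-3 - 2} \left(2 - B^{2}\right) = \frac{-31 - 16}{-5} \left(2 - B^{2}\right) = \left(- \frac{1}{5}\right) \left(-47\right) \left(2 - B^{2}\right) = \frac{47 \left(2 - B^{2}\right)}{5} = \frac{94}{5} - \frac{47 B^{2}}{5}$)
$\frac{D{\left(n{\left(z \right)} \right)}}{-3123} = \frac{\frac{94}{5} - \frac{47 \cdot 9^{2}}{5}}{-3123} = \left(\frac{94}{5} - \frac{3807}{5}\right) \left(- \frac{1}{3123}\right) = \left(- \frac{3713}{5}\right) \left(- \frac{1}{3123}\right) = \frac{3713}{15615}$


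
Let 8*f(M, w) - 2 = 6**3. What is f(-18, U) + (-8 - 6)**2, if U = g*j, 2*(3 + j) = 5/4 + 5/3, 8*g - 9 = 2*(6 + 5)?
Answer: 893/4 ≈ 223.25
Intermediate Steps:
g = 31/8 (g = 9/8 + (2*(6 + 5))/8 = 9/8 + (2*11)/8 = 9/8 + (1/8)*22 = 9/8 + 11/4 = 31/8 ≈ 3.8750)
j = -37/24 (j = -3 + (5/4 + 5/3)/2 = -3 + (1/2)*(35/12) = -3 + 35/24 = -37/24 ≈ -1.5417)
U = -1147/192 (U = (31/8)*(-37/24) = -1147/192 ≈ -5.9740)
f(M, w) = 109/4 (f(M, w) = 1/4 + (1/8)*6**3 = 1/4 + (1/8)*216 = 1/4 + 27 = 109/4)
f(-18, U) + (-8 - 6)**2 = 109/4 + (-8 - 6)**2 = 109/4 + (-14)**2 = 109/4 + 196 = 893/4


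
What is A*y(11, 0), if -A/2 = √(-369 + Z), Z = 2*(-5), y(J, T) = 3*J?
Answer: -66*I*√379 ≈ -1284.9*I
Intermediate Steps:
Z = -10
A = -2*I*√379 (A = -2*√(-369 - 10) = -2*I*√379 ≈ -38.936*I)
A*y(11, 0) = (-2*I*√379)*(3*11) = -2*I*√379*33 = -66*I*√379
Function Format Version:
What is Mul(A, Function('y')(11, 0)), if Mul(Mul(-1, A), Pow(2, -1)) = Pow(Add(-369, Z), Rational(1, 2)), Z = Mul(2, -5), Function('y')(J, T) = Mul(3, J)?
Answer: Mul(-66, I, Pow(379, Rational(1, 2))) ≈ Mul(-1284.9, I)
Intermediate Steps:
Z = -10
A = Mul(-2, I, Pow(379, Rational(1, 2))) (A = Mul(-2, Pow(Add(-369, -10), Rational(1, 2))) = Mul(-2, Pow(-379, Rational(1, 2))) = Mul(-2, Mul(I, Pow(379, Rational(1, 2)))) = Mul(-2, I, Pow(379, Rational(1, 2))) ≈ Mul(-38.936, I))
Mul(A, Function('y')(11, 0)) = Mul(Mul(-2, I, Pow(379, Rational(1, 2))), Mul(3, 11)) = Mul(Mul(-2, I, Pow(379, Rational(1, 2))), 33) = Mul(-66, I, Pow(379, Rational(1, 2)))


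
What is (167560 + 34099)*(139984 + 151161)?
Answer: 58712009555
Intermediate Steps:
(167560 + 34099)*(139984 + 151161) = 201659*291145 = 58712009555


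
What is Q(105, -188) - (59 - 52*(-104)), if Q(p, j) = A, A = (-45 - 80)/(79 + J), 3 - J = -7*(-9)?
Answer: -103998/19 ≈ -5473.6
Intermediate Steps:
J = -60 (J = 3 - (-7)*(-9) = 3 - 1*63 = 3 - 63 = -60)
A = -125/19 (A = (-45 - 80)/(79 - 60) = -125/19 ≈ -6.5789)
Q(p, j) = -125/19
Q(105, -188) - (59 - 52*(-104)) = -125/19 - (59 - 52*(-104)) = -125/19 - (59 + 5408) = -125/19 - 1*5467 = -125/19 - 5467 = -103998/19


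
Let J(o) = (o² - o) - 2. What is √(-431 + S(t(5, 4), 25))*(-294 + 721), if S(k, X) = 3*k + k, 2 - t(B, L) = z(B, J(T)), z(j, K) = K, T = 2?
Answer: 1281*I*√47 ≈ 8782.1*I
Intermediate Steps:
J(o) = -2 + o² - o
t(B, L) = 2 (t(B, L) = 2 - (-2 + 2² - 1*2) = 2 - (-2 + 4 - 2) = 2 - 1*0 = 2 + 0 = 2)
S(k, X) = 4*k
√(-431 + S(t(5, 4), 25))*(-294 + 721) = √(-431 + 4*2)*(-294 + 721) = √(-431 + 8)*427 = √(-423)*427 = (3*I*√47)*427 = 1281*I*√47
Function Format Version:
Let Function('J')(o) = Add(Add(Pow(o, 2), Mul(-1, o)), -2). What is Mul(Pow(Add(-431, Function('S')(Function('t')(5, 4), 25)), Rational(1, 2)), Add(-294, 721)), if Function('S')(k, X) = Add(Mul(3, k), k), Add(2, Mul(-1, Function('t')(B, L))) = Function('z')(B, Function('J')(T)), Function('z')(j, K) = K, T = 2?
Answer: Mul(1281, I, Pow(47, Rational(1, 2))) ≈ Mul(8782.1, I)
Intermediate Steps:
Function('J')(o) = Add(-2, Pow(o, 2), Mul(-1, o))
Function('t')(B, L) = 2 (Function('t')(B, L) = Add(2, Mul(-1, Add(-2, Pow(2, 2), Mul(-1, 2)))) = Add(2, Mul(-1, Add(-2, 4, -2))) = Add(2, Mul(-1, 0)) = Add(2, 0) = 2)
Function('S')(k, X) = Mul(4, k)
Mul(Pow(Add(-431, Function('S')(Function('t')(5, 4), 25)), Rational(1, 2)), Add(-294, 721)) = Mul(Pow(Add(-431, Mul(4, 2)), Rational(1, 2)), Add(-294, 721)) = Mul(Pow(Add(-431, 8), Rational(1, 2)), 427) = Mul(Pow(-423, Rational(1, 2)), 427) = Mul(Mul(3, I, Pow(47, Rational(1, 2))), 427) = Mul(1281, I, Pow(47, Rational(1, 2)))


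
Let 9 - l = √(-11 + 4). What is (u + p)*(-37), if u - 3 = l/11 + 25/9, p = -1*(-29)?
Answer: -130388/99 + 37*I*√7/11 ≈ -1317.1 + 8.8993*I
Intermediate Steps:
p = 29
l = 9 - I*√7 (l = 9 - √(-11 + 4) = 9 - √(-7) = 9 - I*√7 ≈ 9.0 - 2.6458*I)
u = 653/99 - I*√7/11 (u = 3 + ((9 - I*√7)/11 + 25/9) = 3 + ((9 - I*√7)*(1/11) + 25*(⅑)) = 3 + ((9/11 - I*√7/11) + 25/9) = 3 + (356/99 - I*√7/11) = 653/99 - I*√7/11 ≈ 6.596 - 0.24052*I)
(u + p)*(-37) = ((653/99 - I*√7/11) + 29)*(-37) = (3524/99 - I*√7/11)*(-37) = -130388/99 + 37*I*√7/11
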